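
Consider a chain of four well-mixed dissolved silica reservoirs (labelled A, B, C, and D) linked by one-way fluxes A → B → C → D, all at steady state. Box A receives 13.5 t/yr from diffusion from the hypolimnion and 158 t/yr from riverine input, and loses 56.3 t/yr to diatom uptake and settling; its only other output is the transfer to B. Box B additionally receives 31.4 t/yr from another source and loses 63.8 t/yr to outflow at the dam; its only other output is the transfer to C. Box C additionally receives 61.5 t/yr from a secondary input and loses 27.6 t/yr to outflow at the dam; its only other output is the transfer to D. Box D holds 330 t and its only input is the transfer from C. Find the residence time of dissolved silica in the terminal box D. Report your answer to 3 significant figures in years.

2.83 yr

Box A: F(A→B) = (13.5 + 158) − 56.3 = 115.20 t/yr.
Box B: F(B→C) = (115.20 + 31.4) − 63.8 = 82.800 t/yr.
Box C: F(C→D) = (82.800 + 61.5) − 27.6 = 116.70 t/yr.
Box D throughput = its input = 116.70 t/yr; τ = 330 / 116.70 = 2.828 yr.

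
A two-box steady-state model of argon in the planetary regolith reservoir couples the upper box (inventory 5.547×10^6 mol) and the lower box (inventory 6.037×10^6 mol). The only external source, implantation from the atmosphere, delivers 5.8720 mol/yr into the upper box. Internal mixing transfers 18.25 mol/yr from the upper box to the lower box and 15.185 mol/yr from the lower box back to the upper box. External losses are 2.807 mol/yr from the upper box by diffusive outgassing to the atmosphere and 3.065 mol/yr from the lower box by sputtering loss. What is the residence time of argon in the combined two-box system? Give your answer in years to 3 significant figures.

1.97×10^6 yr

For the system as a whole, the A↔B exchange is internal and contributes nothing to the throughput; only the external sinks remove mass.
M_total = 5.547×10^6 + 6.037×10^6 = 1.1584×10^7 mol.
ΣF_external_out = 2.807 + 3.065 = 5.8720 mol/yr.
τ = M_total / ΣF_ext = 1.1584×10^7 / 5.8720 = 1.973×10^6 yr.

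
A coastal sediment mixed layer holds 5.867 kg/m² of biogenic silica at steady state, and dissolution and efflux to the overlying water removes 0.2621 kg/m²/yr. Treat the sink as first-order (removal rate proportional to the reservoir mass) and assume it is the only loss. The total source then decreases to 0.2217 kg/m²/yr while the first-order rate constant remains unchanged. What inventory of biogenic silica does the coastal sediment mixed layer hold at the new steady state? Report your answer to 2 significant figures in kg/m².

5.0 kg/m²

Rate constant k = F/M = 0.2621 / 5.867 = 0.04467 yr⁻¹.
At the new steady state, source = k·M_new ⇒ M_new = 0.2217 / 0.04467 = 4.963 kg/m².
(Equivalently M_new = M × F_new/F_old = 5.867 × 0.2217/0.2621.)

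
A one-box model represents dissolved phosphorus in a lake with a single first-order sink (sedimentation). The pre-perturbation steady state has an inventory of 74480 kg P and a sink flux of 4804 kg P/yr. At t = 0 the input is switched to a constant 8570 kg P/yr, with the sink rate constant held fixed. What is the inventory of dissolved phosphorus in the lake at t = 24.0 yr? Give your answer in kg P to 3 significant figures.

Residence time τ = M₀/F₀ = 15.50 yr. The eventual steady state is M_∞ = M₀·(F₁/F₀) = 74480 × 8570/4804 = 132870 kg P.
The anomaly ΔM(t) = M(t) − M_∞ decays as ΔM₀·e^(−t/τ) with ΔM₀ = 74480 − 132870 = −58390 kg P.
At t = 24.0 yr, e^(−t/τ) = e^(−1.548) = 0.2127, so ΔM = −12420 kg P and M = 132870 − 12420 = 120450 kg P.

120000 kg P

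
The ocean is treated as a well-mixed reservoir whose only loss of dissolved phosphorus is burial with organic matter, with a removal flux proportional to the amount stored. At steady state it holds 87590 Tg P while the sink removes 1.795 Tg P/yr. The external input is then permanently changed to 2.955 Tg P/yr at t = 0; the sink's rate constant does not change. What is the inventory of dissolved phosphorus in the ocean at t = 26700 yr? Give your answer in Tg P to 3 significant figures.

111000 Tg P

Residence time τ = M₀/F₀ = 48800 yr. The eventual steady state is M_∞ = M₀·(F₁/F₀) = 87590 × 2.955/1.795 = 144190 Tg P.
The anomaly ΔM(t) = M(t) − M_∞ decays as ΔM₀·e^(−t/τ) with ΔM₀ = 87590 − 144190 = −56600 Tg P.
At t = 26700 yr, e^(−t/τ) = e^(−0.5472) = 0.5786, so ΔM = −32750 Tg P and M = 144190 − 32750 = 111440 Tg P.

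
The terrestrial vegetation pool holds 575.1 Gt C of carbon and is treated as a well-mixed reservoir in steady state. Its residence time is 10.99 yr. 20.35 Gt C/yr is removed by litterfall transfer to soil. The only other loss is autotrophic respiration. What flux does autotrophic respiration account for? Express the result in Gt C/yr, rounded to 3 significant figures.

32.0 Gt C/yr

Total removal F = M/τ = 575.1 / 10.99 = 52.33 Gt C/yr.
Autotrophic respiration = F − (20.35) = 52.33 − 20.35 = 31.98 Gt C/yr.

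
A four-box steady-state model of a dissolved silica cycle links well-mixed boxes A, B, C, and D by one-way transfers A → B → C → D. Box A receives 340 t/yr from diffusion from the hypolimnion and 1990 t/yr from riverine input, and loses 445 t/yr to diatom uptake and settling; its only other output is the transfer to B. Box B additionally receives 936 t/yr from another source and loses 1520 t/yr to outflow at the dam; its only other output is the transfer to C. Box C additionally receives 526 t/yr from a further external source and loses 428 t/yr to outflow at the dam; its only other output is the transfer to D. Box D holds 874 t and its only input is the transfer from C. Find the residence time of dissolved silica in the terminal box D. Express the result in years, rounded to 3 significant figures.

Box A: F(A→B) = (340 + 1990) − 445 = 1885.0 t/yr.
Box B: F(B→C) = (1885.0 + 936) − 1520 = 1301.0 t/yr.
Box C: F(C→D) = (1301.0 + 526) − 428 = 1399.0 t/yr.
Box D throughput = its input = 1399.0 t/yr; τ = 874 / 1399.0 = 0.6247 yr.

0.625 yr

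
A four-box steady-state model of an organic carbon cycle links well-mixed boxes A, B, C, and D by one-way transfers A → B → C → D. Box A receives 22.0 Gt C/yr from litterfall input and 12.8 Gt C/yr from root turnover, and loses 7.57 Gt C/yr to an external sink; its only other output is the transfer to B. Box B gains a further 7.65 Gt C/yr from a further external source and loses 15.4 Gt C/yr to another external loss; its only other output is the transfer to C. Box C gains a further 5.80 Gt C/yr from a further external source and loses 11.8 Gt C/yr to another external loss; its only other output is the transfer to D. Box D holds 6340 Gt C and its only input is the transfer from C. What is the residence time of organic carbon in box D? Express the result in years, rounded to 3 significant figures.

470 yr

Box A: F(A→B) = (22.0 + 12.8) − 7.57 = 27.230 Gt C/yr.
Box B: F(B→C) = (27.230 + 7.65) − 15.4 = 19.480 Gt C/yr.
Box C: F(C→D) = (19.480 + 5.80) − 11.8 = 13.480 Gt C/yr.
Box D throughput = its input = 13.480 Gt C/yr; τ = 6340 / 13.480 = 470.3 yr.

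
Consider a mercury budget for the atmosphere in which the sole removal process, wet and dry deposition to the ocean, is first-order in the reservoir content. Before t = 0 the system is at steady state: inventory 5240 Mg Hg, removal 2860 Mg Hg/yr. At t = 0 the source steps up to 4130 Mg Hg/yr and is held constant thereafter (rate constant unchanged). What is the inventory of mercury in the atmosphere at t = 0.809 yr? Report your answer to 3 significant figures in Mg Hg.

The sink rate constant is k = F₀/M₀ = 2860/5240 = 0.5458 yr⁻¹.
Solving dM/dt = F₁ − kM with M(0) = M₀ gives M(t) = F₁/k + (M₀ − F₁/k)·e^(−kt).
F₁/k = 4130/0.5458 = 7566.9 Mg Hg; kt = 0.5458 × 0.809 = 0.4416, e^(−kt) = 0.6430.
M(0.809) = 7566.9 + (5240 − 7566.9) × 0.6430 = 7566.9 − 1496 = 6070.6 Mg Hg.

6070 Mg Hg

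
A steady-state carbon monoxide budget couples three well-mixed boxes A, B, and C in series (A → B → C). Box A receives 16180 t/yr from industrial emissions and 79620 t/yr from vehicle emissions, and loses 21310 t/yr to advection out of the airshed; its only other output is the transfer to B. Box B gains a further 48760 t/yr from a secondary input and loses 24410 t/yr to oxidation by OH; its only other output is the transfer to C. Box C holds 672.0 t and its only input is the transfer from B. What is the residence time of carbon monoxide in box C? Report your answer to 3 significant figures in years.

0.00680 yr

Box A: F(A→B) = (16180 + 79620) − 21310 = 74490 t/yr.
Box B: F(B→C) = (74490 + 48760) − 24410 = 98840 t/yr.
Box C throughput = its input = 98840 t/yr; τ = 672.0 / 98840 = 0.006799 yr.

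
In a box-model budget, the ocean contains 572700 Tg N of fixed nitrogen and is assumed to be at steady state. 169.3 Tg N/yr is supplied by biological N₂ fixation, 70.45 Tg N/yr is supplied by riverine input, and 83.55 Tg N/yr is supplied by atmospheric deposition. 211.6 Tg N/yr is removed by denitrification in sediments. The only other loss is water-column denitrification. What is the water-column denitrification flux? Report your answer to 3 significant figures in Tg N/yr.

112 Tg N/yr

At steady state ΣF_in = ΣF_out.
ΣF_in = 169.3 + 70.45 + 83.55 = 323.30 Tg N/yr.
Water-column denitrification flux = ΣF_in − (211.6) = 323.30 − 211.6 = 111.7 Tg N/yr.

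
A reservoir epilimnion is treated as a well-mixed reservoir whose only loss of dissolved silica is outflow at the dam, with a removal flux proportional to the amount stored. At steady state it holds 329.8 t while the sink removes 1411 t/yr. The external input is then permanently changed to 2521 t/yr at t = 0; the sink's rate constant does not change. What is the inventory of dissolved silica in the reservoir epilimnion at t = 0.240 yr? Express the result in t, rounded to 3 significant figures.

496 t

Residence time τ = M₀/F₀ = 0.2337 yr. The eventual steady state is M_∞ = M₀·(F₁/F₀) = 329.8 × 2521/1411 = 589.25 t.
The anomaly ΔM(t) = M(t) − M_∞ decays as ΔM₀·e^(−t/τ) with ΔM₀ = 329.8 − 589.25 = −259.4 t.
At t = 0.240 yr, e^(−t/τ) = e^(−1.027) = 0.3581, so ΔM = −92.92 t and M = 589.25 − 92.92 = 496.33 t.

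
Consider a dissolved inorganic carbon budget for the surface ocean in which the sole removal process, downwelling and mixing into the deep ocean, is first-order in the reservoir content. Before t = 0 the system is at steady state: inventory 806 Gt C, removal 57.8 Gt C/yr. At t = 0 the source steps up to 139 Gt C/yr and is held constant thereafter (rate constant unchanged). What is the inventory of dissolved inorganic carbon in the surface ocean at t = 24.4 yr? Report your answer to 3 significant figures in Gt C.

The sink rate constant is k = F₀/M₀ = 57.8/806 = 0.07171 yr⁻¹.
Solving dM/dt = F₁ − kM with M(0) = M₀ gives M(t) = F₁/k + (M₀ − F₁/k)·e^(−kt).
F₁/k = 139/0.07171 = 1938.3 Gt C; kt = 0.07171 × 24.4 = 1.750, e^(−kt) = 0.1738.
M(24.4) = 1938.3 + (806 − 1938.3) × 0.1738 = 1938.3 − 196.8 = 1741.5 Gt C.

1740 Gt C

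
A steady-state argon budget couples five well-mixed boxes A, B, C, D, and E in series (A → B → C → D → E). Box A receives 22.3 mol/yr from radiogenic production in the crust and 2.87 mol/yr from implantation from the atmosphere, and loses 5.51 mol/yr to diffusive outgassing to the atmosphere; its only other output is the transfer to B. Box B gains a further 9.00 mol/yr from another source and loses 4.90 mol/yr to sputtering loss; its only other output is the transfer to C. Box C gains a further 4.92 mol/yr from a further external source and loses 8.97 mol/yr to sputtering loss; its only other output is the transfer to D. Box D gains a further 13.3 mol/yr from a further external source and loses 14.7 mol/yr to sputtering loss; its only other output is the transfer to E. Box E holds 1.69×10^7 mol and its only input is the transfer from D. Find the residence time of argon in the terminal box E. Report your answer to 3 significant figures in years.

923000 yr

Box A: F(A→B) = (22.3 + 2.87) − 5.51 = 19.660 mol/yr.
Box B: F(B→C) = (19.660 + 9.00) − 4.90 = 23.760 mol/yr.
Box C: F(C→D) = (23.760 + 4.92) − 8.97 = 19.710 mol/yr.
Box D: F(D→E) = (19.710 + 13.3) − 14.7 = 18.310 mol/yr.
Box E throughput = its input = 18.310 mol/yr; τ = 1.69×10^7 / 18.310 = 923000 yr.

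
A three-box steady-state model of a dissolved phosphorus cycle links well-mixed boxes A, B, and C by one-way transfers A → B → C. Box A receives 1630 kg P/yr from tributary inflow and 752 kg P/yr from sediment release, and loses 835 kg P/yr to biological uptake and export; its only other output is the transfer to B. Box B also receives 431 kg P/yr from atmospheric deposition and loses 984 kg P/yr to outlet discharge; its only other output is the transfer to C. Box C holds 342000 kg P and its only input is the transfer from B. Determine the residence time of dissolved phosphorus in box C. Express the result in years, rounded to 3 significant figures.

Box A: F(A→B) = (1630 + 752) − 835 = 1547.0 kg P/yr.
Box B: F(B→C) = (1547.0 + 431) − 984 = 994.00 kg P/yr.
Box C throughput = its input = 994.00 kg P/yr; τ = 342000 / 994.00 = 344.1 yr.

344 yr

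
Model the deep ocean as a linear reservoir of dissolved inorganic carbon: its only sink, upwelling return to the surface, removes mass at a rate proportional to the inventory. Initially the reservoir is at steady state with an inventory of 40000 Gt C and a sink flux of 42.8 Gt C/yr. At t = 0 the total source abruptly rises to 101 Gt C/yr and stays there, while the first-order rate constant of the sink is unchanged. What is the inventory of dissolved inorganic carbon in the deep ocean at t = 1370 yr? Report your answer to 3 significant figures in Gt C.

The sink rate constant is k = F₀/M₀ = 42.8/40000 = 0.001070 yr⁻¹.
Solving dM/dt = F₁ − kM with M(0) = M₀ gives M(t) = F₁/k + (M₀ − F₁/k)·e^(−kt).
F₁/k = 101/0.001070 = 94393 Gt C; kt = 0.001070 × 1370 = 1.466, e^(−kt) = 0.2309.
M(1370) = 94393 + (40000 − 94393) × 0.2309 = 94393 − 12560 = 81835 Gt C.

81800 Gt C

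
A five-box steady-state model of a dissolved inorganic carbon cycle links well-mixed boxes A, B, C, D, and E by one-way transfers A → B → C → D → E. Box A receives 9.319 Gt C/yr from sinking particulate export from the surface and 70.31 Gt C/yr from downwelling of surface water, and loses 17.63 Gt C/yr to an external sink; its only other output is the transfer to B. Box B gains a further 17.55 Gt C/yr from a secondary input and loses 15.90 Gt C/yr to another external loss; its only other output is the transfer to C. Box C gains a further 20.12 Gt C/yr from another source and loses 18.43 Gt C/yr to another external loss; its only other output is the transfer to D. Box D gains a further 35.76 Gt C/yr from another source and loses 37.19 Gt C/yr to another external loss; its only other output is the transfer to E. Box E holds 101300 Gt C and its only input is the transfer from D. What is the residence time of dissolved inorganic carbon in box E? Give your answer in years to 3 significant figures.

1590 yr

Box A: F(A→B) = (9.319 + 70.31) − 17.63 = 61.999 Gt C/yr.
Box B: F(B→C) = (61.999 + 17.55) − 15.90 = 63.649 Gt C/yr.
Box C: F(C→D) = (63.649 + 20.12) − 18.43 = 65.339 Gt C/yr.
Box D: F(D→E) = (65.339 + 35.76) − 37.19 = 63.909 Gt C/yr.
Box E throughput = its input = 63.909 Gt C/yr; τ = 101300 / 63.909 = 1585 yr.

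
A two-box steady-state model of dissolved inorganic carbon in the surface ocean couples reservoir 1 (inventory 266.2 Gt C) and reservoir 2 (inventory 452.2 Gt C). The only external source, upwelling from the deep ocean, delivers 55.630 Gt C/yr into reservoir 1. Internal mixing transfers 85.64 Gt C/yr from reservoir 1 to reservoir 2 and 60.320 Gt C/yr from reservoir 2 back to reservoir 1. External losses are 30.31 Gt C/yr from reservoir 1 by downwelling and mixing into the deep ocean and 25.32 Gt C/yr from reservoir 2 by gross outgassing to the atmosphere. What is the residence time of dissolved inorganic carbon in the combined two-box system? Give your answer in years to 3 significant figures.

Treat the two boxes together as one reservoir: the mixing fluxes between them are internal recycling, so τ = ΣM / Σ(external losses).
M_total = 266.2 + 452.2 = 718.40 Gt C.
ΣF_external_out = 30.31 + 25.32 = 55.630 Gt C/yr.
τ = M_total / ΣF_ext = 718.40 / 55.630 = 12.91 yr.

12.9 yr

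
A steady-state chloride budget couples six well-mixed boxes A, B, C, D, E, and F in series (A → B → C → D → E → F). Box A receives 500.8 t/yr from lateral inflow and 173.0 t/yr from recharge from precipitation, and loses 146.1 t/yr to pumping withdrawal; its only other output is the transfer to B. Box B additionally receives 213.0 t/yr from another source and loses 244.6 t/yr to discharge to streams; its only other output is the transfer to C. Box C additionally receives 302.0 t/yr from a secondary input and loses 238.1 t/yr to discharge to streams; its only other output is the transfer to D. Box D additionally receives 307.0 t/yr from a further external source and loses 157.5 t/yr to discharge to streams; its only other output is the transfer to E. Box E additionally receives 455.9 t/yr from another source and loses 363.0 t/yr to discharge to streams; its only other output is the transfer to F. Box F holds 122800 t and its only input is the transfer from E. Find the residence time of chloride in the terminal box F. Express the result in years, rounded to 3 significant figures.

Box A: F(A→B) = (500.8 + 173.0) − 146.1 = 527.70 t/yr.
Box B: F(B→C) = (527.70 + 213.0) − 244.6 = 496.10 t/yr.
Box C: F(C→D) = (496.10 + 302.0) − 238.1 = 560.00 t/yr.
Box D: F(D→E) = (560.00 + 307.0) − 157.5 = 709.50 t/yr.
Box E: F(E→F) = (709.50 + 455.9) − 363.0 = 802.40 t/yr.
Box F throughput = its input = 802.40 t/yr; τ = 122800 / 802.40 = 153.0 yr.

153 yr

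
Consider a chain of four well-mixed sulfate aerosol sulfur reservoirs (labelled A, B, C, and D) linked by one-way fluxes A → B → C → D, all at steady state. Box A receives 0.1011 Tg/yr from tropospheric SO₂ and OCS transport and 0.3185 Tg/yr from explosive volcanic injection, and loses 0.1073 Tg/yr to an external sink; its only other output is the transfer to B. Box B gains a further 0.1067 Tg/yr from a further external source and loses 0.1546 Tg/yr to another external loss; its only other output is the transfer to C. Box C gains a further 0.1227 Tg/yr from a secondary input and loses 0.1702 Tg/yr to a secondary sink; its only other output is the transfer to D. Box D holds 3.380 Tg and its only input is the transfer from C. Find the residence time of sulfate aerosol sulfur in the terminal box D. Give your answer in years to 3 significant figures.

15.6 yr

Box A: F(A→B) = (0.1011 + 0.3185) − 0.1073 = 0.31230 Tg/yr.
Box B: F(B→C) = (0.31230 + 0.1067) − 0.1546 = 0.26440 Tg/yr.
Box C: F(C→D) = (0.26440 + 0.1227) − 0.1702 = 0.21690 Tg/yr.
Box D throughput = its input = 0.21690 Tg/yr; τ = 3.380 / 0.21690 = 15.58 yr.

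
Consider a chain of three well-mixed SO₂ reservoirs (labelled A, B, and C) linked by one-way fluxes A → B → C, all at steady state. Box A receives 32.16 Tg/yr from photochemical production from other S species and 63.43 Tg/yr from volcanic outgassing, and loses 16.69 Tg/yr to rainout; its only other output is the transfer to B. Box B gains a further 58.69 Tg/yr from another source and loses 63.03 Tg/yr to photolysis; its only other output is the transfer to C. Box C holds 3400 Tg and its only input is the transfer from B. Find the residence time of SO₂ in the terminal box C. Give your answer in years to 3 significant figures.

45.6 yr

Box A: F(A→B) = (32.16 + 63.43) − 16.69 = 78.900 Tg/yr.
Box B: F(B→C) = (78.900 + 58.69) − 63.03 = 74.560 Tg/yr.
Box C throughput = its input = 74.560 Tg/yr; τ = 3400 / 74.560 = 45.60 yr.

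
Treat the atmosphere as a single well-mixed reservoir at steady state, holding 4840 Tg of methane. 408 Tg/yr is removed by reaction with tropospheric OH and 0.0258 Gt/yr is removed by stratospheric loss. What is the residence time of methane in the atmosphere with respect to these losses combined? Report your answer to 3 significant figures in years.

Convert the stratospheric loss flux: 0.0258 Gt/yr = 25.80 Tg/yr.
Total removal = 408.0 + 25.80 = 433.80 Tg/yr.
τ = M / ΣF_out = 4840 / 433.80 = 11.16 yr.

11.2 yr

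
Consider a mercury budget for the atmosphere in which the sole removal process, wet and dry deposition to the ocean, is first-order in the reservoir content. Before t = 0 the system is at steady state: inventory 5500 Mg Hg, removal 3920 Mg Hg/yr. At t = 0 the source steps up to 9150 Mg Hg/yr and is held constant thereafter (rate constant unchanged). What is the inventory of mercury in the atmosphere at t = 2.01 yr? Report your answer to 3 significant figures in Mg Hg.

Residence time τ = M₀/F₀ = 1.403 yr. The eventual steady state is M_∞ = M₀·(F₁/F₀) = 5500 × 9150/3920 = 12838 Mg Hg.
The anomaly ΔM(t) = M(t) − M_∞ decays as ΔM₀·e^(−t/τ) with ΔM₀ = 5500 − 12838 = −7338 Mg Hg.
At t = 2.01 yr, e^(−t/τ) = e^(−1.433) = 0.2387, so ΔM = −1752 Mg Hg and M = 12838 − 1752 = 11086 Mg Hg.

11100 Mg Hg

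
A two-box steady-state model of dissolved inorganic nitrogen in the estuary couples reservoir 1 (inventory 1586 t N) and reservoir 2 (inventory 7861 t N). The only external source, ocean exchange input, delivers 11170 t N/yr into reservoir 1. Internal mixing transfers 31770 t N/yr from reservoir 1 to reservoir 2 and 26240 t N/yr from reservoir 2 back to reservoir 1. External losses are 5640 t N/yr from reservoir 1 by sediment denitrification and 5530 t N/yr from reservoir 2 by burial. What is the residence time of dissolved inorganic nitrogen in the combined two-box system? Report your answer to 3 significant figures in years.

0.846 yr

Treat the two boxes together as one reservoir: the mixing fluxes between them are internal recycling, so τ = ΣM / Σ(external losses).
M_total = 1586 + 7861 = 9447.0 t N.
ΣF_external_out = 5640 + 5530 = 11170 t N/yr.
τ = M_total / ΣF_ext = 9447.0 / 11170 = 0.8457 yr.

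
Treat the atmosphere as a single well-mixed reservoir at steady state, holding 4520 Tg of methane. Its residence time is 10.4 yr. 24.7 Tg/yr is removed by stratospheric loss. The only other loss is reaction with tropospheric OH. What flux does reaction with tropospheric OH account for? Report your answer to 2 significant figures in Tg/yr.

Total removal F = M/τ = 4520 / 10.4 = 434.6 Tg/yr.
Reaction with tropospheric OH = F − (24.7) = 434.6 − 24.70 = 409.9 Tg/yr.

410 Tg/yr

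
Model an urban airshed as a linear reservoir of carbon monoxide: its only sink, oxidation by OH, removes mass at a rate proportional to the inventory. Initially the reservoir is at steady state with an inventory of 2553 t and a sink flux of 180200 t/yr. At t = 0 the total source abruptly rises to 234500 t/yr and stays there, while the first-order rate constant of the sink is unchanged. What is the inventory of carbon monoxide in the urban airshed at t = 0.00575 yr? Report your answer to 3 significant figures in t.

2810 t

τ = M₀/F₀ = 2553/180200 = 0.01417 yr; rate constant k = 1/τ.
New steady state M_∞ = F₁/k = F₁·τ = 234500 × 0.01417 = 3322.3 t.
M(t) = M_∞ + (M₀ − M_∞)·e^(−t/τ); t/τ = 0.00575/0.01417 = 0.4059, so e^(−t/τ) = 0.6664.
M(t) = 3322.3 − 769.3 × 0.6664 = 2809.6 t.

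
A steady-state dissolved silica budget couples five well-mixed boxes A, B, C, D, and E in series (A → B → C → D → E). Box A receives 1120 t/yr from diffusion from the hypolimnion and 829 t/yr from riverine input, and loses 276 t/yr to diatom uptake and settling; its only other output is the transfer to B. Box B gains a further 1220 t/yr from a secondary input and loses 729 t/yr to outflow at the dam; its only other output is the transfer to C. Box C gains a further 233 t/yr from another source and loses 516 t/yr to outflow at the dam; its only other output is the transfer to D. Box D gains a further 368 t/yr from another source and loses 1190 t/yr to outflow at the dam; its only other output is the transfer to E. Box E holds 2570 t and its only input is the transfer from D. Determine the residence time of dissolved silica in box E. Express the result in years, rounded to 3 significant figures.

2.43 yr

Box A: F(A→B) = (1120 + 829) − 276 = 1673.0 t/yr.
Box B: F(B→C) = (1673.0 + 1220) − 729 = 2164.0 t/yr.
Box C: F(C→D) = (2164.0 + 233) − 516 = 1881.0 t/yr.
Box D: F(D→E) = (1881.0 + 368) − 1190 = 1059.0 t/yr.
Box E throughput = its input = 1059.0 t/yr; τ = 2570 / 1059.0 = 2.427 yr.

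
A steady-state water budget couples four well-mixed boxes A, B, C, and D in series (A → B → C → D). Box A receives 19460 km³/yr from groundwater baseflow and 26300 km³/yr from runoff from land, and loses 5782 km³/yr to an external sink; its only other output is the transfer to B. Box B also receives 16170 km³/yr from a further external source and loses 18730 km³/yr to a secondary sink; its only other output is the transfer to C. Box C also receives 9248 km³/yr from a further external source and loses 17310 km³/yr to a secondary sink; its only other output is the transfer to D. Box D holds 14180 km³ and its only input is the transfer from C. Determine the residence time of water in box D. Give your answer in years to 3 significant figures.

Box A: F(A→B) = (19460 + 26300) − 5782 = 39978 km³/yr.
Box B: F(B→C) = (39978 + 16170) − 18730 = 37418 km³/yr.
Box C: F(C→D) = (37418 + 9248) − 17310 = 29356 km³/yr.
Box D throughput = its input = 29356 km³/yr; τ = 14180 / 29356 = 0.4830 yr.

0.483 yr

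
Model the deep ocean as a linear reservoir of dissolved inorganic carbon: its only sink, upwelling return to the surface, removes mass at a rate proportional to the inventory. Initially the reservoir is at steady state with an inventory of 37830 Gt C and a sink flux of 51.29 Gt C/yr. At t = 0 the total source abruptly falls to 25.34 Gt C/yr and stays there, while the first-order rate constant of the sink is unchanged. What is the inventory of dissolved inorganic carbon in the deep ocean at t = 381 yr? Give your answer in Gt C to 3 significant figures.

30100 Gt C

τ = M₀/F₀ = 37830/51.29 = 737.6 yr; rate constant k = 1/τ.
New steady state M_∞ = F₁/k = F₁·τ = 25.34 × 737.6 = 18690 Gt C.
M(t) = M_∞ + (M₀ − M_∞)·e^(−t/τ); t/τ = 381/737.6 = 0.5166, so e^(−t/τ) = 0.5966.
M(t) = 18690 + 19140 × 0.5966 = 30108 Gt C.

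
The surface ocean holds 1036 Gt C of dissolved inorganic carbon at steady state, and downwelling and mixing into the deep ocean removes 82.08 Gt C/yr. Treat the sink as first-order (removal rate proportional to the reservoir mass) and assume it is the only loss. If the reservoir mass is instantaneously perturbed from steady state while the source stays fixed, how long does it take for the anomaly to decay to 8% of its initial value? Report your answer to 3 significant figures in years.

For a linear reservoir the anomaly decays as exp(−t/τ) with τ = M/F = 1036/82.08 = 12.62 yr.
exp(−t/τ) = 0.08 ⇒ t = −τ ln(0.08) = 12.62 × 2.526 = 31.88 yr.

31.9 yr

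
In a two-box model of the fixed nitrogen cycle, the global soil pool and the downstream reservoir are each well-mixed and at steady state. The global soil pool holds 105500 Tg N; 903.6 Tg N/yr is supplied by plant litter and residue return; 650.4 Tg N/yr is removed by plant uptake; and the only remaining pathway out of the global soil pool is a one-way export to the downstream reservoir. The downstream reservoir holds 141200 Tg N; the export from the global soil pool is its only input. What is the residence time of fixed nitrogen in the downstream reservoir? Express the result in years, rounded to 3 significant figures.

558 yr

Balance the global soil pool: ΣF_in = 903.60 Tg N/yr.
Export to the downstream reservoir = ΣF_in − (650.4) = 253.20 Tg N/yr.
At steady state the output of the downstream reservoir equals its input, 253.20 Tg N/yr.
τ = M / F = 141200 / 253.20 = 557.7 yr.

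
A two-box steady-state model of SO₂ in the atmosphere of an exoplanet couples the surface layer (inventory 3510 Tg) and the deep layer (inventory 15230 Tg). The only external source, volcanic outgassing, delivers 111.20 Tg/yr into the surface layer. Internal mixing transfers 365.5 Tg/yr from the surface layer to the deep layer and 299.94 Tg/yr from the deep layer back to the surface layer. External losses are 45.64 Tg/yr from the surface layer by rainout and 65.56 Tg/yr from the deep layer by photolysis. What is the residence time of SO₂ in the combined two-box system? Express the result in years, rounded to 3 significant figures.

169 yr

Treat the two boxes together as one reservoir: the mixing fluxes between them are internal recycling, so τ = ΣM / Σ(external losses).
M_total = 3510 + 15230 = 18740 Tg.
ΣF_external_out = 45.64 + 65.56 = 111.20 Tg/yr.
τ = M_total / ΣF_ext = 18740 / 111.20 = 168.5 yr.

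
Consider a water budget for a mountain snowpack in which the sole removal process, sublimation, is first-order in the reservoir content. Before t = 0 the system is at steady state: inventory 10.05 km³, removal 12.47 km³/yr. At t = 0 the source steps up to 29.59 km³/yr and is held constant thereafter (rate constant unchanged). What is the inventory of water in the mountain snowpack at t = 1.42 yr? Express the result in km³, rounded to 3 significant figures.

Residence time τ = M₀/F₀ = 0.8059 yr. The eventual steady state is M_∞ = M₀·(F₁/F₀) = 10.05 × 29.59/12.47 = 23.848 km³.
The anomaly ΔM(t) = M(t) − M_∞ decays as ΔM₀·e^(−t/τ) with ΔM₀ = 10.05 − 23.848 = −13.80 km³.
At t = 1.42 yr, e^(−t/τ) = e^(−1.762) = 0.1717, so ΔM = −2.369 km³ and M = 23.848 − 2.369 = 21.478 km³.

21.5 km³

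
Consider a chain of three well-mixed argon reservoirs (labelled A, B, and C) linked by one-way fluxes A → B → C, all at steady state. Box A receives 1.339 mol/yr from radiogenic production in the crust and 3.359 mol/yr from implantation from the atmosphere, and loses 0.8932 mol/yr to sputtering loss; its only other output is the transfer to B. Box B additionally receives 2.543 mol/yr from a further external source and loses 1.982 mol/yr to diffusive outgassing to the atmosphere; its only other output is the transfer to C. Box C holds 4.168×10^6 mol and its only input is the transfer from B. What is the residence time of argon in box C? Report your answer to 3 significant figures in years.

955000 yr

Box A: F(A→B) = (1.339 + 3.359) − 0.8932 = 3.8048 mol/yr.
Box B: F(B→C) = (3.8048 + 2.543) − 1.982 = 4.3658 mol/yr.
Box C throughput = its input = 4.3658 mol/yr; τ = 4.168×10^6 / 4.3658 = 954700 yr.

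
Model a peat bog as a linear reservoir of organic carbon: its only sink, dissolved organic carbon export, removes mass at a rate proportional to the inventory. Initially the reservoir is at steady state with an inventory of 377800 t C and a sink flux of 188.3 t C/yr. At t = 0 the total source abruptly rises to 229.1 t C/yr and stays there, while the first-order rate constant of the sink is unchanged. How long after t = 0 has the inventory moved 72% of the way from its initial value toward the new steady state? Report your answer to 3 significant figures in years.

2550 yr

τ = M₀/F₀ = 377800/188.3 = 2006 yr.
The remaining gap fraction is e^(−t/τ); 72% covered ⇒ e^(−t/τ) = 0.280.
t = −τ ln(0.280) = 2006 × 1.273 = 2554 yr.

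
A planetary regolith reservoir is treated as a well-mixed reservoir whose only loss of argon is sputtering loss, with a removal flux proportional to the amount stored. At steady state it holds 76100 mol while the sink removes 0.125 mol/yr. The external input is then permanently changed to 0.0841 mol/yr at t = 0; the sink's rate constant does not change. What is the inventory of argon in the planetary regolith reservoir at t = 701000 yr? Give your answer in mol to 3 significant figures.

59100 mol

The sink rate constant is k = F₀/M₀ = 0.125/76100 = 1.643×10^-6 yr⁻¹.
Solving dM/dt = F₁ − kM with M(0) = M₀ gives M(t) = F₁/k + (M₀ − F₁/k)·e^(−kt).
F₁/k = 0.0841/1.643×10^-6 = 51200 mol; kt = 1.643×10^-6 × 701000 = 1.151, e^(−kt) = 0.3162.
M(701000) = 51200 + (76100 − 51200) × 0.3162 = 51200 + 7873 = 59073 mol.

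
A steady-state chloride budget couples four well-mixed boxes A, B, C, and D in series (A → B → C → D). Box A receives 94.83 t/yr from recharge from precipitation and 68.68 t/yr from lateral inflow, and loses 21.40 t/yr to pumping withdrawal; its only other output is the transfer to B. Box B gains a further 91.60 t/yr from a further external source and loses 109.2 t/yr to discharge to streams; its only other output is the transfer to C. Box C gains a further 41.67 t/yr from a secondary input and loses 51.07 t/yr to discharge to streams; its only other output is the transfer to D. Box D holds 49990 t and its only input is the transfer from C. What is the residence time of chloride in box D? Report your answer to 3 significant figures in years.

434 yr

Box A: F(A→B) = (94.83 + 68.68) − 21.40 = 142.11 t/yr.
Box B: F(B→C) = (142.11 + 91.60) − 109.2 = 124.51 t/yr.
Box C: F(C→D) = (124.51 + 41.67) − 51.07 = 115.11 t/yr.
Box D throughput = its input = 115.11 t/yr; τ = 49990 / 115.11 = 434.3 yr.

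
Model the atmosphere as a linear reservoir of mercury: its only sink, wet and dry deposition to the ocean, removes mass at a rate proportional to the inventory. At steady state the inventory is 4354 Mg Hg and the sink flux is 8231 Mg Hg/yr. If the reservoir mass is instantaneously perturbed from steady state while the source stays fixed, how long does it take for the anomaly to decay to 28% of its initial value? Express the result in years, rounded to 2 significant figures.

0.67 yr

For a linear reservoir the anomaly decays as exp(−t/τ) with τ = M/F = 4354/8231 = 0.5290 yr.
exp(−t/τ) = 0.28 ⇒ t = −τ ln(0.28) = 0.5290 × 1.273 = 0.6734 yr.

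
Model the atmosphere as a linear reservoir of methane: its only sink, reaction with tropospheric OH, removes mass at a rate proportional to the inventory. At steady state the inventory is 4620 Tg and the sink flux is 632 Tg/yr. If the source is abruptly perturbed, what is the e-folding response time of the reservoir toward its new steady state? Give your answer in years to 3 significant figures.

7.31 yr

For a linear reservoir the response time equals the residence time τ = M/F.
τ = 4620 / 632 = 7.310 yr.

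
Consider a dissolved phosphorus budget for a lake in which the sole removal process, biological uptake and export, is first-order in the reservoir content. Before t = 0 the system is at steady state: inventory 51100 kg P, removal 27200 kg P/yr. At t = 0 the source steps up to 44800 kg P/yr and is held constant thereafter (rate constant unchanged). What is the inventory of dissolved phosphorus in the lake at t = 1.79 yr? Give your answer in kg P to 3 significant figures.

Residence time τ = M₀/F₀ = 1.879 yr. The eventual steady state is M_∞ = M₀·(F₁/F₀) = 51100 × 44800/27200 = 84165 kg P.
The anomaly ΔM(t) = M(t) − M_∞ decays as ΔM₀·e^(−t/τ) with ΔM₀ = 51100 − 84165 = −33060 kg P.
At t = 1.79 yr, e^(−t/τ) = e^(−0.9528) = 0.3857, so ΔM = −12750 kg P and M = 84165 − 12750 = 71413 kg P.

71400 kg P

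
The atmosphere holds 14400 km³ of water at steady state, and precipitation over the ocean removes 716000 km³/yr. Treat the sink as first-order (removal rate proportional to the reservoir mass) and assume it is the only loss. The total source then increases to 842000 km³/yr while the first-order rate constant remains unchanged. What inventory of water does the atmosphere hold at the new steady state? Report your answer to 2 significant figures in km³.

Rate constant k = F/M = 716000 / 14400 = 49.72 yr⁻¹.
At the new steady state, source = k·M_new ⇒ M_new = 842000 / 49.72 = 16930 km³.
(Equivalently M_new = M × F_new/F_old = 14400 × 842000/716000.)

17000 km³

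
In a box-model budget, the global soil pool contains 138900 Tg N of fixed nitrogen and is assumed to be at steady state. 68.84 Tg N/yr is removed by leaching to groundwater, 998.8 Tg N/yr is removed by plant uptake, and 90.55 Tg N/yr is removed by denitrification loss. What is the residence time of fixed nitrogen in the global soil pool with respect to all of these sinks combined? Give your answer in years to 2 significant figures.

Total removal flux = 68.84 + 998.8 + 90.55 = 1158.2 Tg N/yr.
τ = M / ΣF_out = 138900 / 1158.2 = 119.9 yr.

120 yr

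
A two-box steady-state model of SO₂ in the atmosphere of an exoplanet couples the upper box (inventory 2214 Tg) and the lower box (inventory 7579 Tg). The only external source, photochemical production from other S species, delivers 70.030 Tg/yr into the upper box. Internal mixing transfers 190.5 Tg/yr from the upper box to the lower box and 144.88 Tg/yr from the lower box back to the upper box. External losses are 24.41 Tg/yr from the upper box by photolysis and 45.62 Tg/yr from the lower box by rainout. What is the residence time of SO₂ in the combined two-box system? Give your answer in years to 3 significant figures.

140 yr

Residence time in the combined system uses the total inventory and the total *external* removal — internal exchanges between the two boxes cancel.
M_total = 2214 + 7579 = 9793.0 Tg.
ΣF_external_out = 24.41 + 45.62 = 70.030 Tg/yr.
τ = M_total / ΣF_ext = 9793.0 / 70.030 = 139.8 yr.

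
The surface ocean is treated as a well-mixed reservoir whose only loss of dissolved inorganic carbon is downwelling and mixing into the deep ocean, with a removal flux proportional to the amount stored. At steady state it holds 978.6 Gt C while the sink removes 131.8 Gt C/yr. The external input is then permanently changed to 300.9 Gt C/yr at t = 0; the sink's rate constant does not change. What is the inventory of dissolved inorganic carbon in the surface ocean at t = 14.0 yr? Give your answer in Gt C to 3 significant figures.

Residence time τ = M₀/F₀ = 7.425 yr. The eventual steady state is M_∞ = M₀·(F₁/F₀) = 978.6 × 300.9/131.8 = 2234.1 Gt C.
The anomaly ΔM(t) = M(t) − M_∞ decays as ΔM₀·e^(−t/τ) with ΔM₀ = 978.6 − 2234.1 = −1256 Gt C.
At t = 14.0 yr, e^(−t/τ) = e^(−1.886) = 0.1517, so ΔM = −190.5 Gt C and M = 2234.1 − 190.5 = 2043.6 Gt C.

2040 Gt C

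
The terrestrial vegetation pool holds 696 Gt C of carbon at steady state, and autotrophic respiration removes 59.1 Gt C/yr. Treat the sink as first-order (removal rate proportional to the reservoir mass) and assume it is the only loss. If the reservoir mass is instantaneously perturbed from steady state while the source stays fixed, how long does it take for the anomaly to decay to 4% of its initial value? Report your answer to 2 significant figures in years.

38 yr

For a linear reservoir the anomaly decays as exp(−t/τ) with τ = M/F = 696/59.1 = 11.78 yr.
exp(−t/τ) = 0.04 ⇒ t = −τ ln(0.04) = 11.78 × 3.219 = 37.91 yr.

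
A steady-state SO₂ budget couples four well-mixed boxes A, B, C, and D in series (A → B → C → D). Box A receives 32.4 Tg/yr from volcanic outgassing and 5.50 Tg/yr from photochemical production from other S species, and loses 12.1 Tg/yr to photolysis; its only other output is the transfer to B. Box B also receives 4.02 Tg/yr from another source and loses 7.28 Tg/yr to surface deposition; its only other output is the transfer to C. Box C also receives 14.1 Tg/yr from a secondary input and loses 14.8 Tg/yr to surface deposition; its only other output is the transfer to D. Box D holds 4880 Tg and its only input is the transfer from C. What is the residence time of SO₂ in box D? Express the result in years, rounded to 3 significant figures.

Box A: F(A→B) = (32.4 + 5.50) − 12.1 = 25.800 Tg/yr.
Box B: F(B→C) = (25.800 + 4.02) − 7.28 = 22.540 Tg/yr.
Box C: F(C→D) = (22.540 + 14.1) − 14.8 = 21.840 Tg/yr.
Box D throughput = its input = 21.840 Tg/yr; τ = 4880 / 21.840 = 223.4 yr.

223 yr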